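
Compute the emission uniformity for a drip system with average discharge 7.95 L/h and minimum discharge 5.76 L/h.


EU = (q_min/q_avg)*100 = (5.76/7.95)*100 = 72.4528%

72.4528 %


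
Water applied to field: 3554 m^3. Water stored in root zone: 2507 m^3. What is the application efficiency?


Ea = V_root / V_field * 100 = 2507 / 3554 * 100 = 70.5402%

70.5402 %


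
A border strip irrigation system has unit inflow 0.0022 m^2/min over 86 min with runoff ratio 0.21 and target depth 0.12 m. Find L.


L = q*t/((1+r)*Z)
L = 0.0022*86/((1+0.21)*0.12)
L = 0.1892/0.1452

1.3030 m


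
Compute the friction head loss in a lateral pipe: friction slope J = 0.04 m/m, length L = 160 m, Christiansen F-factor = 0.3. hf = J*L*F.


hf = J * L * F = 0.04 * 160 * 0.3 = 1.9200 m

1.9200 m


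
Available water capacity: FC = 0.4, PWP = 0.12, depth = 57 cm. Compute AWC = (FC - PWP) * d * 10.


AWC = (FC - PWP) * d * 10
AWC = (0.4 - 0.12) * 57 * 10
AWC = 0.2800 * 57 * 10

159.6000 mm


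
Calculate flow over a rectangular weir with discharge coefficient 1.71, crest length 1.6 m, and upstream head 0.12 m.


Q = C * L * H^(3/2) = 1.71 * 1.6 * 0.12^1.5 = 1.71 * 1.6 * 0.041569

0.1137 m^3/s


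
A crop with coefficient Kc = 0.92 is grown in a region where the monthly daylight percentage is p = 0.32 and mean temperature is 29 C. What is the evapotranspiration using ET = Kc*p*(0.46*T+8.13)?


ET = Kc * p * (0.46*T + 8.13)
ET = 0.92 * 0.32 * (0.46*29 + 8.13)
ET = 0.92 * 0.32 * 21.4700

6.3208 mm/day


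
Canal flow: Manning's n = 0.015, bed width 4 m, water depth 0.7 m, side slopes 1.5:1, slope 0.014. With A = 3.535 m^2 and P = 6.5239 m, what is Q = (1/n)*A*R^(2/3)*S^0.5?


R = A/P = 3.535/6.5239 = 0.541854
Q = (1/0.015) * 3.535 * 0.541854^(2/3) * 0.014^0.5

18.5332 m^3/s


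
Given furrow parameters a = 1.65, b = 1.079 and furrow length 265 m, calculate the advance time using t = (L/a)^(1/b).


t = (L/a)^(1/b)
t = (265/1.65)^(1/1.079)
t = 160.606061^(1/1.079)

110.7299 min


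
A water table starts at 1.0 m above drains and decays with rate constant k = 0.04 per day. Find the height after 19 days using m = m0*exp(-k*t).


m = m0 * exp(-k*t)
m = 1.0 * exp(-0.04 * 19)
m = 1.0 * exp(-0.7600)

0.4677 m


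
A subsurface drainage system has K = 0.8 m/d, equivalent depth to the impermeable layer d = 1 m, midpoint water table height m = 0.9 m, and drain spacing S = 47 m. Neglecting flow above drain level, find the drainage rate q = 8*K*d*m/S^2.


q = 8*K*d*m/S^2
q = 8*0.8*1*0.9/47^2
q = 5.7600 / 2209

0.0026 m/d


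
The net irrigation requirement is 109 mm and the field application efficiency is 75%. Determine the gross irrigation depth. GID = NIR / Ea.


Ea = 75% = 0.75
GID = NIR / Ea = 109 / 0.75 = 145.3333 mm

145.3333 mm


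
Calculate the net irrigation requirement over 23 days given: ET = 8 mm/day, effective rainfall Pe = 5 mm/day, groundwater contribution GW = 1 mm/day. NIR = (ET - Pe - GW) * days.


Daily deficit = ET - Pe - GW = 8 - 5 - 1 = 2 mm/day
NIR = 2 * 23 = 46 mm

46.0000 mm


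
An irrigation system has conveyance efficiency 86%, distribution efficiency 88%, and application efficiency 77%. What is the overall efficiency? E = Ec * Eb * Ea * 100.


Ec = 0.86, Eb = 0.88, Ea = 0.77
E = 0.86 * 0.88 * 0.77 * 100 = 58.2736%

58.2736 %


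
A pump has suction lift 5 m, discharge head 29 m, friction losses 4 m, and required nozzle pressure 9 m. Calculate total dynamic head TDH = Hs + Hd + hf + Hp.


TDH = Hs + Hd + hf + Hp = 5 + 29 + 4 + 9 = 47

47 m


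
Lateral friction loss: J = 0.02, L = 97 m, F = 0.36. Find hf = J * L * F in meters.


hf = J * L * F = 0.02 * 97 * 0.36 = 0.6984 m

0.6984 m


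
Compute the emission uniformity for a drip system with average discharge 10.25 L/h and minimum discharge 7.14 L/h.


EU = (q_min/q_avg)*100 = (7.14/10.25)*100 = 69.6585%

69.6585 %


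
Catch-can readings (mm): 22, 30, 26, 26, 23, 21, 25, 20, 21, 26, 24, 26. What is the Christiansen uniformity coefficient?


mean = 24.166667 mm
MAD = 2.333333 mm
CU = (1 - 2.333333/24.166667)*100

90.3448 %


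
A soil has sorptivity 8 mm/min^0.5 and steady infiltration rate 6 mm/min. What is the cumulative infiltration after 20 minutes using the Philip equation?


F = S*sqrt(t) + A*t
F = 8*sqrt(20) + 6*20
F = 8*4.472136 + 120

155.7771 mm


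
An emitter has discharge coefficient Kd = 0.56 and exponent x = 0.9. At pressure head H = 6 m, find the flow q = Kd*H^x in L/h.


q = Kd * H^x = 0.56 * 6^0.9 = 0.56 * 5.015753

2.8088 L/h


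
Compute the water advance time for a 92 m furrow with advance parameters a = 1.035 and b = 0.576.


t = (L/a)^(1/b)
t = (92/1.035)^(1/0.576)
t = 88.888889^(1/0.576)

2417.7743 min


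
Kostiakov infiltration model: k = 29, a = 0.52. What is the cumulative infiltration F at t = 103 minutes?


F = k * t^a = 29 * 103^0.52
F = 29 * 11.134619

322.9040 mm


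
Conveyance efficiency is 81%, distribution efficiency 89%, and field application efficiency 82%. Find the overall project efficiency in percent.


Ec = 0.81, Eb = 0.89, Ea = 0.82
E = 0.81 * 0.89 * 0.82 * 100 = 59.1138%

59.1138 %


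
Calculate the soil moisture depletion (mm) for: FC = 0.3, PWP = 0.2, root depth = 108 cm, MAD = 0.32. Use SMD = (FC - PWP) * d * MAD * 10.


SMD = (FC - PWP) * d * MAD * 10
SMD = (0.3 - 0.2) * 108 * 0.32 * 10
SMD = 0.1000 * 108 * 0.32 * 10

34.5600 mm


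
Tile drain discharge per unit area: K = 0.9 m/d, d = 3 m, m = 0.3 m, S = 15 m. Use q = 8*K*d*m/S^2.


q = 8*K*d*m/S^2
q = 8*0.9*3*0.3/15^2
q = 6.4800 / 225

0.0288 m/d


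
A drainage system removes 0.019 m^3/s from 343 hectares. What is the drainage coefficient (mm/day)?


DC = Q * 86400 / (A * 10000) * 1000
DC = 0.019 * 86400 / (343 * 10000) * 1000
DC = 1641600.0000 / 3430000

0.4786 mm/day


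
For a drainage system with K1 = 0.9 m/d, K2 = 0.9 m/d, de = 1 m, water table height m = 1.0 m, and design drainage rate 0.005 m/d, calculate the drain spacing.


S^2 = 8*K2*de*m/q + 4*K1*m^2/q
S^2 = 8*0.9*1*1.0/0.005 + 4*0.9*1.0^2/0.005
S = sqrt(2160.0000)

46.4758 m


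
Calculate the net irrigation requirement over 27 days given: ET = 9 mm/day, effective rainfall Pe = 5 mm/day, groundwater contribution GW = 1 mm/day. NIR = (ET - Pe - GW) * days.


Daily deficit = ET - Pe - GW = 9 - 5 - 1 = 3 mm/day
NIR = 3 * 27 = 81 mm

81.0000 mm


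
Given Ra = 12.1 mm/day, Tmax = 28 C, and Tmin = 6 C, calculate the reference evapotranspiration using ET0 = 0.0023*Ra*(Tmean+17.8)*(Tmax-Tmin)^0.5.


Tmean = (Tmax + Tmin)/2 = (28 + 6)/2 = 17.0
ET0 = 0.0023 * 12.1 * (17.0 + 17.8) * sqrt(28 - 6)
ET0 = 0.0023 * 12.1 * 34.8 * 4.690416

4.5426 mm/day


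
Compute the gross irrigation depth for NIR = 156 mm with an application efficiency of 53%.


Ea = 53% = 0.53
GID = NIR / Ea = 156 / 0.53 = 294.3396 mm

294.3396 mm


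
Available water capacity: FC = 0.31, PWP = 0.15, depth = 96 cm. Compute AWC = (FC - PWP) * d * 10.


AWC = (FC - PWP) * d * 10
AWC = (0.31 - 0.15) * 96 * 10
AWC = 0.1600 * 96 * 10

153.6000 mm


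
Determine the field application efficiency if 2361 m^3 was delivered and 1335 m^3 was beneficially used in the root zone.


Ea = V_root / V_field * 100 = 1335 / 2361 * 100 = 56.5438%

56.5438 %


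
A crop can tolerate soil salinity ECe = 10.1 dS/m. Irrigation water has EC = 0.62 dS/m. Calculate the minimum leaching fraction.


LR = ECiw / (5*ECe - ECiw)
LR = 0.62 / (5*10.1 - 0.62)
LR = 0.62 / 49.8800

0.0124


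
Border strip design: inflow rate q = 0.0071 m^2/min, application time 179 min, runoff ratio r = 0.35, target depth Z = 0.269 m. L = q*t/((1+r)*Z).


L = q*t/((1+r)*Z)
L = 0.0071*179/((1+0.35)*0.269)
L = 1.2709/0.36315

3.4997 m


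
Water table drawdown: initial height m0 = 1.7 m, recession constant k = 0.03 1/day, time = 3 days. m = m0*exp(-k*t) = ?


m = m0 * exp(-k*t)
m = 1.7 * exp(-0.03 * 3)
m = 1.7 * exp(-0.0900)

1.5537 m


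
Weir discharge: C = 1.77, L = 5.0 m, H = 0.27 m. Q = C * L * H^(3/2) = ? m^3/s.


Q = C * L * H^(3/2) = 1.77 * 5.0 * 0.27^1.5 = 1.77 * 5.0 * 0.140296

1.2416 m^3/s


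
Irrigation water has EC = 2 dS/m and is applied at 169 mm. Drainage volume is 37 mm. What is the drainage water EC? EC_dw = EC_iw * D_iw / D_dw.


EC_dw = EC_iw * D_iw / D_dw
EC_dw = 2 * 169 / 37
EC_dw = 338 / 37

9.1351 dS/m


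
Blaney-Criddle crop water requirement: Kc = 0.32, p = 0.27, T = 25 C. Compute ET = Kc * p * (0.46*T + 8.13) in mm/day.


ET = Kc * p * (0.46*T + 8.13)
ET = 0.32 * 0.27 * (0.46*25 + 8.13)
ET = 0.32 * 0.27 * 19.6300

1.6960 mm/day


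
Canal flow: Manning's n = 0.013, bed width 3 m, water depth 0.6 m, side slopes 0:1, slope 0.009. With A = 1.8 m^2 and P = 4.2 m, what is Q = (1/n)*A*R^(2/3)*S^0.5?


R = A/P = 1.8/4.2 = 0.428571
Q = (1/0.013) * 1.8 * 0.428571^(2/3) * 0.009^0.5

7.4668 m^3/s


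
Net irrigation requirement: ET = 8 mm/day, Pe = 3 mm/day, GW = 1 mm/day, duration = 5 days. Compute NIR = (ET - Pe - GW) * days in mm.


Daily deficit = ET - Pe - GW = 8 - 3 - 1 = 4 mm/day
NIR = 4 * 5 = 20 mm

20.0000 mm


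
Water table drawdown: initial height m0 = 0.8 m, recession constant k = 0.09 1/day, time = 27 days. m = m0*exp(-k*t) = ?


m = m0 * exp(-k*t)
m = 0.8 * exp(-0.09 * 27)
m = 0.8 * exp(-2.4300)

0.0704 m


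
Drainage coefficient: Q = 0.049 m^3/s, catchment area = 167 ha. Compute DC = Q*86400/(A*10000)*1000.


DC = Q * 86400 / (A * 10000) * 1000
DC = 0.049 * 86400 / (167 * 10000) * 1000
DC = 4233600.0000 / 1670000

2.5351 mm/day


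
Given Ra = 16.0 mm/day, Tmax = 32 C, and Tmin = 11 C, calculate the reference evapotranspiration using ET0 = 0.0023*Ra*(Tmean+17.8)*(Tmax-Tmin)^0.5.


Tmean = (Tmax + Tmin)/2 = (32 + 11)/2 = 21.5
ET0 = 0.0023 * 16.0 * (21.5 + 17.8) * sqrt(32 - 11)
ET0 = 0.0023 * 16.0 * 39.3 * 4.582576

6.6275 mm/day


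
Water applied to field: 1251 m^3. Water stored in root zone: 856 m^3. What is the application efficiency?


Ea = V_root / V_field * 100 = 856 / 1251 * 100 = 68.4253%

68.4253 %


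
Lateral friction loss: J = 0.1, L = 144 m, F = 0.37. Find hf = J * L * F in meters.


hf = J * L * F = 0.1 * 144 * 0.37 = 5.3280 m

5.3280 m


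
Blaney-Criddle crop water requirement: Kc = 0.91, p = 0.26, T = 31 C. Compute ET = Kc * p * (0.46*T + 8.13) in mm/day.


ET = Kc * p * (0.46*T + 8.13)
ET = 0.91 * 0.26 * (0.46*31 + 8.13)
ET = 0.91 * 0.26 * 22.3900

5.2975 mm/day


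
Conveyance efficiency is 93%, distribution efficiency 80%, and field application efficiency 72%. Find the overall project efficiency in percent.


Ec = 0.93, Eb = 0.8, Ea = 0.72
E = 0.93 * 0.8 * 0.72 * 100 = 53.5680%

53.5680 %


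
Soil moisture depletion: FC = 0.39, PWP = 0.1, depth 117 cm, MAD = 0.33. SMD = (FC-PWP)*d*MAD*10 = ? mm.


SMD = (FC - PWP) * d * MAD * 10
SMD = (0.39 - 0.1) * 117 * 0.33 * 10
SMD = 0.2900 * 117 * 0.33 * 10

111.9690 mm


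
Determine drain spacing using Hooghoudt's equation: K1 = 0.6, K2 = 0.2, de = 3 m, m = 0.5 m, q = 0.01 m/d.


S^2 = 8*K2*de*m/q + 4*K1*m^2/q
S^2 = 8*0.2*3*0.5/0.01 + 4*0.6*0.5^2/0.01
S = sqrt(300.0000)

17.3205 m


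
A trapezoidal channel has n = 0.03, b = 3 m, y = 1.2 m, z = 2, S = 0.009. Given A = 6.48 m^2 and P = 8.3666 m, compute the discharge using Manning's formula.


R = A/P = 6.48/8.3666 = 0.774508
Q = (1/0.03) * 6.48 * 0.774508^(2/3) * 0.009^0.5

17.2819 m^3/s


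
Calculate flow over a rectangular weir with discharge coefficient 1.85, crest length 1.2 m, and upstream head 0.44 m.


Q = C * L * H^(3/2) = 1.85 * 1.2 * 0.44^1.5 = 1.85 * 1.2 * 0.291863

0.6479 m^3/s


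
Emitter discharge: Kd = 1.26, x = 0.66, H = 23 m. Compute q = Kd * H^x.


q = Kd * H^x = 1.26 * 23^0.66 = 1.26 * 7.920277

9.9795 L/h


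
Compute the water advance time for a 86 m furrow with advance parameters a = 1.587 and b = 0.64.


t = (L/a)^(1/b)
t = (86/1.587)^(1/0.64)
t = 54.190296^(1/0.64)

511.9793 min


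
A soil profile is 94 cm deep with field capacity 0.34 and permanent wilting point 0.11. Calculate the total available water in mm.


AWC = (FC - PWP) * d * 10
AWC = (0.34 - 0.11) * 94 * 10
AWC = 0.2300 * 94 * 10

216.2000 mm


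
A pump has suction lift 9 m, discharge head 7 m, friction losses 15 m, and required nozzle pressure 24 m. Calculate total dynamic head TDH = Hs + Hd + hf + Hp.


TDH = Hs + Hd + hf + Hp = 9 + 7 + 15 + 24 = 55

55 m


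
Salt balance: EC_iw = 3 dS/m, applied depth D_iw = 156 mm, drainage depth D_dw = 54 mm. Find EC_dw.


EC_dw = EC_iw * D_iw / D_dw
EC_dw = 3 * 156 / 54
EC_dw = 468 / 54

8.6667 dS/m


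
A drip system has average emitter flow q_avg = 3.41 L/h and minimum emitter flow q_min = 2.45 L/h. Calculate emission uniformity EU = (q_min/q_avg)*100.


EU = (q_min/q_avg)*100 = (2.45/3.41)*100 = 71.8475%

71.8475 %


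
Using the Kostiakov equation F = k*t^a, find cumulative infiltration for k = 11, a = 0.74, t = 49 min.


F = k * t^a = 11 * 49^0.74
F = 11 * 17.813329

195.9466 mm


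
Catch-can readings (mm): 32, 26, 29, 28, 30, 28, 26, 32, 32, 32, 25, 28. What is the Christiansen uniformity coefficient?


mean = 29.000000 mm
MAD = 2.166667 mm
CU = (1 - 2.166667/29.000000)*100

92.5287 %


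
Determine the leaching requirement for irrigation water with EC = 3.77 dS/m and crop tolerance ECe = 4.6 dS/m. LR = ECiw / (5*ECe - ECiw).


LR = ECiw / (5*ECe - ECiw)
LR = 3.77 / (5*4.6 - 3.77)
LR = 3.77 / 19.2300

0.1960


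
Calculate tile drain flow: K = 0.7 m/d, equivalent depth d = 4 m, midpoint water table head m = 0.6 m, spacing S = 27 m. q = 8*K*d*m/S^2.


q = 8*K*d*m/S^2
q = 8*0.7*4*0.6/27^2
q = 13.4400 / 729

0.0184 m/d


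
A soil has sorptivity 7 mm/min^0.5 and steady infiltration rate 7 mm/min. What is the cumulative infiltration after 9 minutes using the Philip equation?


F = S*sqrt(t) + A*t
F = 7*sqrt(9) + 7*9
F = 7*3.000000 + 63

84.0000 mm


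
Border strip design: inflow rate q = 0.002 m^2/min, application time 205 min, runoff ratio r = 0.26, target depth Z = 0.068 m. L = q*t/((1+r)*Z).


L = q*t/((1+r)*Z)
L = 0.002*205/((1+0.26)*0.068)
L = 0.41/0.08568

4.7852 m


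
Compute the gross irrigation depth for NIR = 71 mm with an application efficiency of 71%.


Ea = 71% = 0.71
GID = NIR / Ea = 71 / 0.71 = 100.0000 mm

100.0000 mm


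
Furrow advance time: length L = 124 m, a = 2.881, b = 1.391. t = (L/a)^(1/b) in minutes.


t = (L/a)^(1/b)
t = (124/2.881)^(1/1.391)
t = 43.040611^(1/1.391)

14.9488 min


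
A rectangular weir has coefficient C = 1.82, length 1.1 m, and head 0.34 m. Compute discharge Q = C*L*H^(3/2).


Q = C * L * H^(3/2) = 1.82 * 1.1 * 0.34^1.5 = 1.82 * 1.1 * 0.198252

0.3969 m^3/s


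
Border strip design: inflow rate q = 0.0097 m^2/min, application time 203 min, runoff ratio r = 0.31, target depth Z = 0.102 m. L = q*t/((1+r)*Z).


L = q*t/((1+r)*Z)
L = 0.0097*203/((1+0.31)*0.102)
L = 1.9691/0.13362

14.7366 m


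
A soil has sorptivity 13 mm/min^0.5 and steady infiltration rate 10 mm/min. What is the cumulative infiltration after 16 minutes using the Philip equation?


F = S*sqrt(t) + A*t
F = 13*sqrt(16) + 10*16
F = 13*4.000000 + 160

212.0000 mm


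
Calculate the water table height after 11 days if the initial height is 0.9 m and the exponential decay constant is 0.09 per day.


m = m0 * exp(-k*t)
m = 0.9 * exp(-0.09 * 11)
m = 0.9 * exp(-0.9900)

0.3344 m


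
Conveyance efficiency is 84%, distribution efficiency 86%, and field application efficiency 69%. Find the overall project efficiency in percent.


Ec = 0.84, Eb = 0.86, Ea = 0.69
E = 0.84 * 0.86 * 0.69 * 100 = 49.8456%

49.8456 %


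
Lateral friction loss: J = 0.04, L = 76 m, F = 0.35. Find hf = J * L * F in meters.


hf = J * L * F = 0.04 * 76 * 0.35 = 1.0640 m

1.0640 m


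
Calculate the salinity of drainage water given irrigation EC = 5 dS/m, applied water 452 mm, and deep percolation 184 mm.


EC_dw = EC_iw * D_iw / D_dw
EC_dw = 5 * 452 / 184
EC_dw = 2260 / 184

12.2826 dS/m


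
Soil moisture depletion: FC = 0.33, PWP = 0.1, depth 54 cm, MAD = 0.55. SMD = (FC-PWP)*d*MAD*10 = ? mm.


SMD = (FC - PWP) * d * MAD * 10
SMD = (0.33 - 0.1) * 54 * 0.55 * 10
SMD = 0.2300 * 54 * 0.55 * 10

68.3100 mm


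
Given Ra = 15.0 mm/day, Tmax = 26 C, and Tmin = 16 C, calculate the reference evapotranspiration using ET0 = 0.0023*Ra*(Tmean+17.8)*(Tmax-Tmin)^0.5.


Tmean = (Tmax + Tmin)/2 = (26 + 16)/2 = 21.0
ET0 = 0.0023 * 15.0 * (21.0 + 17.8) * sqrt(26 - 16)
ET0 = 0.0023 * 15.0 * 38.8 * 3.162278

4.2330 mm/day


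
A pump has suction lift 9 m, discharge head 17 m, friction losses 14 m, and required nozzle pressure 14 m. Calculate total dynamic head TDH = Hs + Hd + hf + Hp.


TDH = Hs + Hd + hf + Hp = 9 + 17 + 14 + 14 = 54

54 m


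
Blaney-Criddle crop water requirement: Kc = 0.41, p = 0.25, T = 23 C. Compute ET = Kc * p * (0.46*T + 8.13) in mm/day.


ET = Kc * p * (0.46*T + 8.13)
ET = 0.41 * 0.25 * (0.46*23 + 8.13)
ET = 0.41 * 0.25 * 18.7100

1.9178 mm/day


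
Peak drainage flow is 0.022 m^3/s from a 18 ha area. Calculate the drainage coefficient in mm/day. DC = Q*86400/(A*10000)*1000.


DC = Q * 86400 / (A * 10000) * 1000
DC = 0.022 * 86400 / (18 * 10000) * 1000
DC = 1900800.0000 / 180000

10.5600 mm/day


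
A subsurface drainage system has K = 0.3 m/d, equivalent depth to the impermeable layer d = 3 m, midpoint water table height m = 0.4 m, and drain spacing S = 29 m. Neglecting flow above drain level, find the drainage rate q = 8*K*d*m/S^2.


q = 8*K*d*m/S^2
q = 8*0.3*3*0.4/29^2
q = 2.8800 / 841

0.0034 m/d


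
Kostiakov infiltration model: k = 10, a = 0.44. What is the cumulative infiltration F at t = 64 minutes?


F = k * t^a = 10 * 64^0.44
F = 10 * 6.233317

62.3332 mm


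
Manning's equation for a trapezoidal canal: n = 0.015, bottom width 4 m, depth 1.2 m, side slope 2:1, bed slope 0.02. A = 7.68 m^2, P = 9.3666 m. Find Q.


R = A/P = 7.68/9.3666 = 0.819935
Q = (1/0.015) * 7.68 * 0.819935^(2/3) * 0.02^0.5

63.4314 m^3/s


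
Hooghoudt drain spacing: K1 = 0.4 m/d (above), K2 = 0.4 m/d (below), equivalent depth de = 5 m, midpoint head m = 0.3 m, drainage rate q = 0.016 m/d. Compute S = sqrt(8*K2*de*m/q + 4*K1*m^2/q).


S^2 = 8*K2*de*m/q + 4*K1*m^2/q
S^2 = 8*0.4*5*0.3/0.016 + 4*0.4*0.3^2/0.016
S = sqrt(309.0000)

17.5784 m


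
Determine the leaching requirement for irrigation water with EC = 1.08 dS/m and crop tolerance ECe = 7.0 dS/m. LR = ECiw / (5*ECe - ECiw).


LR = ECiw / (5*ECe - ECiw)
LR = 1.08 / (5*7.0 - 1.08)
LR = 1.08 / 33.9200

0.0318


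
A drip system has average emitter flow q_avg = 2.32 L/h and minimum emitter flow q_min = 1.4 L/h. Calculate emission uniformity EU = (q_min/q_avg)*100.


EU = (q_min/q_avg)*100 = (1.4/2.32)*100 = 60.3448%

60.3448 %


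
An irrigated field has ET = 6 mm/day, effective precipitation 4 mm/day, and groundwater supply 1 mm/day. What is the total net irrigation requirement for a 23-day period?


Daily deficit = ET - Pe - GW = 6 - 4 - 1 = 1 mm/day
NIR = 1 * 23 = 23 mm

23.0000 mm


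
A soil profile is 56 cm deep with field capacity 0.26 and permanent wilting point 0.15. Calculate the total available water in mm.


AWC = (FC - PWP) * d * 10
AWC = (0.26 - 0.15) * 56 * 10
AWC = 0.1100 * 56 * 10

61.6000 mm


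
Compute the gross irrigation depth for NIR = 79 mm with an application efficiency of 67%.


Ea = 67% = 0.67
GID = NIR / Ea = 79 / 0.67 = 117.9104 mm

117.9104 mm


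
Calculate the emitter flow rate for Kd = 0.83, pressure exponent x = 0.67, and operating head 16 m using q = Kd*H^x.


q = Kd * H^x = 0.83 * 16^0.67 = 0.83 * 6.408559

5.3191 L/h


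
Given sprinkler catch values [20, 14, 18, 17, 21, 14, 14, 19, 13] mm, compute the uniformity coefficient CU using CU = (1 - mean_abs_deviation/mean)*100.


mean = 16.666667 mm
MAD = 2.592593 mm
CU = (1 - 2.592593/16.666667)*100

84.4444 %


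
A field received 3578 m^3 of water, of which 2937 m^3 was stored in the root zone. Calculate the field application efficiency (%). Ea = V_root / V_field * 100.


Ea = V_root / V_field * 100 = 2937 / 3578 * 100 = 82.0850%

82.0850 %


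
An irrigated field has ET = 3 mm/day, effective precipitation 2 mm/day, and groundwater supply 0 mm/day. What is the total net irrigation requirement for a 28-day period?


Daily deficit = ET - Pe - GW = 3 - 2 - 0 = 1 mm/day
NIR = 1 * 28 = 28 mm

28.0000 mm


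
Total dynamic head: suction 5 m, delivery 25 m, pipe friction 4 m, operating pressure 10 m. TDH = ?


TDH = Hs + Hd + hf + Hp = 5 + 25 + 4 + 10 = 44

44 m


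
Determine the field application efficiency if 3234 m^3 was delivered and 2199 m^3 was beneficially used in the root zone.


Ea = V_root / V_field * 100 = 2199 / 3234 * 100 = 67.9963%

67.9963 %


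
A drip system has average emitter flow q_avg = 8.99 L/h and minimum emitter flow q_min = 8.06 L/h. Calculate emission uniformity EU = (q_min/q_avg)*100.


EU = (q_min/q_avg)*100 = (8.06/8.99)*100 = 89.6552%

89.6552 %


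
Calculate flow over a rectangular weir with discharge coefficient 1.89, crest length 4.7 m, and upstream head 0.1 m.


Q = C * L * H^(3/2) = 1.89 * 4.7 * 0.1^1.5 = 1.89 * 4.7 * 0.031623

0.2809 m^3/s


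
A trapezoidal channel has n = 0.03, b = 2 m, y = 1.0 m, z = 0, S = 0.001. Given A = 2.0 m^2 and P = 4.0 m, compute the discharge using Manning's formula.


R = A/P = 2.0/4.0 = 0.500000
Q = (1/0.03) * 2.0 * 0.500000^(2/3) * 0.001^0.5

1.3281 m^3/s


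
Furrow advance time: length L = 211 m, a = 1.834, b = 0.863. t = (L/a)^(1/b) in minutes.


t = (L/a)^(1/b)
t = (211/1.834)^(1/0.863)
t = 115.049073^(1/0.863)

244.3686 min


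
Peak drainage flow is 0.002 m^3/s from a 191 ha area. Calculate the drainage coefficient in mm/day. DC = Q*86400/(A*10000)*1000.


DC = Q * 86400 / (A * 10000) * 1000
DC = 0.002 * 86400 / (191 * 10000) * 1000
DC = 172800.0000 / 1910000

0.0905 mm/day


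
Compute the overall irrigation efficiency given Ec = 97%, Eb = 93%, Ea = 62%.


Ec = 0.97, Eb = 0.93, Ea = 0.62
E = 0.97 * 0.93 * 0.62 * 100 = 55.9302%

55.9302 %


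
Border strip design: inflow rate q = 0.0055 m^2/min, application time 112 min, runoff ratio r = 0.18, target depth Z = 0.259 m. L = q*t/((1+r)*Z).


L = q*t/((1+r)*Z)
L = 0.0055*112/((1+0.18)*0.259)
L = 0.616/0.30562

2.0156 m


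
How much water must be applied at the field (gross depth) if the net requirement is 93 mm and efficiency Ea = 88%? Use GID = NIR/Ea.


Ea = 88% = 0.88
GID = NIR / Ea = 93 / 0.88 = 105.6818 mm

105.6818 mm


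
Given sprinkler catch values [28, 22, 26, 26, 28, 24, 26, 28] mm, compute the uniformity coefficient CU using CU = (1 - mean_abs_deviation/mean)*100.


mean = 26.000000 mm
MAD = 1.500000 mm
CU = (1 - 1.500000/26.000000)*100

94.2308 %


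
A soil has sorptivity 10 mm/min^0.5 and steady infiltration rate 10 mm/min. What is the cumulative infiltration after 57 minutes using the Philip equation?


F = S*sqrt(t) + A*t
F = 10*sqrt(57) + 10*57
F = 10*7.549834 + 570

645.4983 mm


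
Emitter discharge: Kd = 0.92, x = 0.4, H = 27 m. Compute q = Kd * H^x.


q = Kd * H^x = 0.92 * 27^0.4 = 0.92 * 3.737193

3.4382 L/h


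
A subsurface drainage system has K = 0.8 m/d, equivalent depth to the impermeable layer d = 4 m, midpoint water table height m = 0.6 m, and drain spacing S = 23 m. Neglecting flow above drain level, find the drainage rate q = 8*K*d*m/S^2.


q = 8*K*d*m/S^2
q = 8*0.8*4*0.6/23^2
q = 15.3600 / 529

0.0290 m/d


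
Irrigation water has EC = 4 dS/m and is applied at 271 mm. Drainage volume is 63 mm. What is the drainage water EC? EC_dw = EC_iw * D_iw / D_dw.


EC_dw = EC_iw * D_iw / D_dw
EC_dw = 4 * 271 / 63
EC_dw = 1084 / 63

17.2063 dS/m


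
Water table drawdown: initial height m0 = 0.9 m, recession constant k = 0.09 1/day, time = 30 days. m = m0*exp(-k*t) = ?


m = m0 * exp(-k*t)
m = 0.9 * exp(-0.09 * 30)
m = 0.9 * exp(-2.7000)

0.0605 m


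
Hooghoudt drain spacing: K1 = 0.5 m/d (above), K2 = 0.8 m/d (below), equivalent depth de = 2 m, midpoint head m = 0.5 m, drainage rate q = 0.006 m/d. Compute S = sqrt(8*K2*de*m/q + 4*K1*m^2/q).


S^2 = 8*K2*de*m/q + 4*K1*m^2/q
S^2 = 8*0.8*2*0.5/0.006 + 4*0.5*0.5^2/0.006
S = sqrt(1150.0000)

33.9116 m


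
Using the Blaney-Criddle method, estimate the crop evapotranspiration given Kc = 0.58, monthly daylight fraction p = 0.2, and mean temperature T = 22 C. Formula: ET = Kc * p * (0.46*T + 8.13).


ET = Kc * p * (0.46*T + 8.13)
ET = 0.58 * 0.2 * (0.46*22 + 8.13)
ET = 0.58 * 0.2 * 18.2500

2.1170 mm/day


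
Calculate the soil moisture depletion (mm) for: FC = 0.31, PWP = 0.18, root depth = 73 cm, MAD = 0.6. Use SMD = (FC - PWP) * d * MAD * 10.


SMD = (FC - PWP) * d * MAD * 10
SMD = (0.31 - 0.18) * 73 * 0.6 * 10
SMD = 0.1300 * 73 * 0.6 * 10

56.9400 mm


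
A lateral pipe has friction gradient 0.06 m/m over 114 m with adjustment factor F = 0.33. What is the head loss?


hf = J * L * F = 0.06 * 114 * 0.33 = 2.2572 m

2.2572 m


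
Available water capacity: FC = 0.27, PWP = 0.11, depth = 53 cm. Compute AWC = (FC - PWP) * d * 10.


AWC = (FC - PWP) * d * 10
AWC = (0.27 - 0.11) * 53 * 10
AWC = 0.1600 * 53 * 10

84.8000 mm


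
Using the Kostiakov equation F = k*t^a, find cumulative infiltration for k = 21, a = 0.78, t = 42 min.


F = k * t^a = 21 * 42^0.78
F = 21 * 18.455867

387.5732 mm


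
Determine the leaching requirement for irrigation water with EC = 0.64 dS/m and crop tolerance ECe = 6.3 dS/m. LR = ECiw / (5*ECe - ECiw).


LR = ECiw / (5*ECe - ECiw)
LR = 0.64 / (5*6.3 - 0.64)
LR = 0.64 / 30.8600

0.0207


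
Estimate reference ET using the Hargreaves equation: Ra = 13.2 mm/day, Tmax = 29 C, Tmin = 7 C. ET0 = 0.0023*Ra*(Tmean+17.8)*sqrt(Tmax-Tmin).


Tmean = (Tmax + Tmin)/2 = (29 + 7)/2 = 18.0
ET0 = 0.0023 * 13.2 * (18.0 + 17.8) * sqrt(29 - 7)
ET0 = 0.0023 * 13.2 * 35.8 * 4.690416

5.0980 mm/day


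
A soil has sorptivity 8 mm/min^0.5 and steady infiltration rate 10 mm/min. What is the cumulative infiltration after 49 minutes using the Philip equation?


F = S*sqrt(t) + A*t
F = 8*sqrt(49) + 10*49
F = 8*7.000000 + 490

546.0000 mm


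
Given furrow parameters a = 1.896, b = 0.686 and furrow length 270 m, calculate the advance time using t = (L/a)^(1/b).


t = (L/a)^(1/b)
t = (270/1.896)^(1/0.686)
t = 142.405063^(1/0.686)

1378.0022 min


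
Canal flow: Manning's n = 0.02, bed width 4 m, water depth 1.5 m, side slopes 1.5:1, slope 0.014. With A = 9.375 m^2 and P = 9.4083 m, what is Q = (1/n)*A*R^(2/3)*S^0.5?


R = A/P = 9.375/9.4083 = 0.996461
Q = (1/0.02) * 9.375 * 0.996461^(2/3) * 0.014^0.5

55.3323 m^3/s


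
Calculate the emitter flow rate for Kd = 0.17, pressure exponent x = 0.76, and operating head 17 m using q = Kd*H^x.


q = Kd * H^x = 0.17 * 17^0.76 = 0.17 * 8.612737

1.4642 L/h


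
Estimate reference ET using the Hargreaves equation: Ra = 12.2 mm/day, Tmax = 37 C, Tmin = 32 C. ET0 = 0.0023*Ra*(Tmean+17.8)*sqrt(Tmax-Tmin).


Tmean = (Tmax + Tmin)/2 = (37 + 32)/2 = 34.5
ET0 = 0.0023 * 12.2 * (34.5 + 17.8) * sqrt(37 - 32)
ET0 = 0.0023 * 12.2 * 52.3 * 2.236068

3.2815 mm/day


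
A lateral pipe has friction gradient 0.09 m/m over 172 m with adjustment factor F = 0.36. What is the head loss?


hf = J * L * F = 0.09 * 172 * 0.36 = 5.5728 m

5.5728 m


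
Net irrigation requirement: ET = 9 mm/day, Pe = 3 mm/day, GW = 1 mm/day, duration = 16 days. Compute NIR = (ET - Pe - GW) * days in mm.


Daily deficit = ET - Pe - GW = 9 - 3 - 1 = 5 mm/day
NIR = 5 * 16 = 80 mm

80.0000 mm


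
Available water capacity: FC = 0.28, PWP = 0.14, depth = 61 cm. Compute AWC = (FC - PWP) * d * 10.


AWC = (FC - PWP) * d * 10
AWC = (0.28 - 0.14) * 61 * 10
AWC = 0.1400 * 61 * 10

85.4000 mm


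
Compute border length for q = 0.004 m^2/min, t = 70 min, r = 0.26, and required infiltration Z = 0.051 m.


L = q*t/((1+r)*Z)
L = 0.004*70/((1+0.26)*0.051)
L = 0.28/0.06426

4.3573 m


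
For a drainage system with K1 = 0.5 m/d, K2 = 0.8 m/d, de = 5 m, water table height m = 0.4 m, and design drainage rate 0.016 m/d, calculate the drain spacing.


S^2 = 8*K2*de*m/q + 4*K1*m^2/q
S^2 = 8*0.8*5*0.4/0.016 + 4*0.5*0.4^2/0.016
S = sqrt(820.0000)

28.6356 m


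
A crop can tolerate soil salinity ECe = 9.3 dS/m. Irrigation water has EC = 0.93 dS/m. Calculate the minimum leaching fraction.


LR = ECiw / (5*ECe - ECiw)
LR = 0.93 / (5*9.3 - 0.93)
LR = 0.93 / 45.5700

0.0204


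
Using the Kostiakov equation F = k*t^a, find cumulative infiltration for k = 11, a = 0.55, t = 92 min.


F = k * t^a = 11 * 92^0.55
F = 11 * 12.024951

132.2745 mm


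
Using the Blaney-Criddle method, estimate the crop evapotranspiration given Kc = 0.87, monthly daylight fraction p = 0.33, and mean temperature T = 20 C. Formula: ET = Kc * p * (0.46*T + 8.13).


ET = Kc * p * (0.46*T + 8.13)
ET = 0.87 * 0.33 * (0.46*20 + 8.13)
ET = 0.87 * 0.33 * 17.3300

4.9754 mm/day


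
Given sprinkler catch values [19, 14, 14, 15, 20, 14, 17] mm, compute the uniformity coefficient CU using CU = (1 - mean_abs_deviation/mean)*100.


mean = 16.142857 mm
MAD = 2.163265 mm
CU = (1 - 2.163265/16.142857)*100

86.5992 %


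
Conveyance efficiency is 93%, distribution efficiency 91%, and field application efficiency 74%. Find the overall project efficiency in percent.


Ec = 0.93, Eb = 0.91, Ea = 0.74
E = 0.93 * 0.91 * 0.74 * 100 = 62.6262%

62.6262 %


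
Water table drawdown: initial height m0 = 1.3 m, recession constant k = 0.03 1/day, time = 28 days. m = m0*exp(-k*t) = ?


m = m0 * exp(-k*t)
m = 1.3 * exp(-0.03 * 28)
m = 1.3 * exp(-0.8400)

0.5612 m


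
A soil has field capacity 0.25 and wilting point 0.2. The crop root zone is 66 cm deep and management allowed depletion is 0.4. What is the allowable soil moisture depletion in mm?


SMD = (FC - PWP) * d * MAD * 10
SMD = (0.25 - 0.2) * 66 * 0.4 * 10
SMD = 0.0500 * 66 * 0.4 * 10

13.2000 mm


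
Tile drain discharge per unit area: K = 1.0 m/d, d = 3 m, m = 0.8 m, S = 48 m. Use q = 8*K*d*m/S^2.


q = 8*K*d*m/S^2
q = 8*1.0*3*0.8/48^2
q = 19.2000 / 2304

0.0083 m/d


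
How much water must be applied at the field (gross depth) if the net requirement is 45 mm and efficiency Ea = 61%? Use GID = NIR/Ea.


Ea = 61% = 0.61
GID = NIR / Ea = 45 / 0.61 = 73.7705 mm

73.7705 mm


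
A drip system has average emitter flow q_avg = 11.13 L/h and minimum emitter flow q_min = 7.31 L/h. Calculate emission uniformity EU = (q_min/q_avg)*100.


EU = (q_min/q_avg)*100 = (7.31/11.13)*100 = 65.6783%

65.6783 %


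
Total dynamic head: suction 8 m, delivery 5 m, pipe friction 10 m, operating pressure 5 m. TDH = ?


TDH = Hs + Hd + hf + Hp = 8 + 5 + 10 + 5 = 28

28 m


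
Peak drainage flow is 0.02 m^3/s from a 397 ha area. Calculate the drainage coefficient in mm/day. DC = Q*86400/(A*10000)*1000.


DC = Q * 86400 / (A * 10000) * 1000
DC = 0.02 * 86400 / (397 * 10000) * 1000
DC = 1728000.0000 / 3970000

0.4353 mm/day


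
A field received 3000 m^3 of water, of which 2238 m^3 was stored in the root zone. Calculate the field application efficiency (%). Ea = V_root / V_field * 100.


Ea = V_root / V_field * 100 = 2238 / 3000 * 100 = 74.6000%

74.6000 %


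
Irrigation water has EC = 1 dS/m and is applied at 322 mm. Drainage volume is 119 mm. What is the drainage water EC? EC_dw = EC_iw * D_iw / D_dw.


EC_dw = EC_iw * D_iw / D_dw
EC_dw = 1 * 322 / 119
EC_dw = 322 / 119

2.7059 dS/m


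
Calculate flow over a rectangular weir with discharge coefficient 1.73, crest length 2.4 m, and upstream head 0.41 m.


Q = C * L * H^(3/2) = 1.73 * 2.4 * 0.41^1.5 = 1.73 * 2.4 * 0.262528

1.0900 m^3/s


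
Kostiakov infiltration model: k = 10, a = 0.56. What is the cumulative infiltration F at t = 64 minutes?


F = k * t^a = 10 * 64^0.56
F = 10 * 10.267407

102.6741 mm


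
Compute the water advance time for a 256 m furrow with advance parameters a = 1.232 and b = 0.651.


t = (L/a)^(1/b)
t = (256/1.232)^(1/0.651)
t = 207.792208^(1/0.651)

3631.6701 min


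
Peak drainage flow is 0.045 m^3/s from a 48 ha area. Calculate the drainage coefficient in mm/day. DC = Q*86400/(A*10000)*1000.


DC = Q * 86400 / (A * 10000) * 1000
DC = 0.045 * 86400 / (48 * 10000) * 1000
DC = 3888000.0000 / 480000

8.1000 mm/day


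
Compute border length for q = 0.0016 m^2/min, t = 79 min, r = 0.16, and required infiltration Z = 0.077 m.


L = q*t/((1+r)*Z)
L = 0.0016*79/((1+0.16)*0.077)
L = 0.1264/0.08932

1.4151 m


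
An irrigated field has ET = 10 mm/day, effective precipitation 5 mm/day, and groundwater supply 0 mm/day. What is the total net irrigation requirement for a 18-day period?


Daily deficit = ET - Pe - GW = 10 - 5 - 0 = 5 mm/day
NIR = 5 * 18 = 90 mm

90.0000 mm


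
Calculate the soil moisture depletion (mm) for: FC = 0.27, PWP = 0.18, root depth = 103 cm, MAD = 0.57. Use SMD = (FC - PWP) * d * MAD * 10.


SMD = (FC - PWP) * d * MAD * 10
SMD = (0.27 - 0.18) * 103 * 0.57 * 10
SMD = 0.0900 * 103 * 0.57 * 10

52.8390 mm


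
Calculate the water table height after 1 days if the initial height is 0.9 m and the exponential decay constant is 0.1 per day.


m = m0 * exp(-k*t)
m = 0.9 * exp(-0.1 * 1)
m = 0.9 * exp(-0.1000)

0.8144 m


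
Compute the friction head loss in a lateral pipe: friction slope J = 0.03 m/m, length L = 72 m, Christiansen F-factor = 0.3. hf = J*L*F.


hf = J * L * F = 0.03 * 72 * 0.3 = 0.6480 m

0.6480 m


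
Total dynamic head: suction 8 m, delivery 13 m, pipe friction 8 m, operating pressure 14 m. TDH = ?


TDH = Hs + Hd + hf + Hp = 8 + 13 + 8 + 14 = 43

43 m


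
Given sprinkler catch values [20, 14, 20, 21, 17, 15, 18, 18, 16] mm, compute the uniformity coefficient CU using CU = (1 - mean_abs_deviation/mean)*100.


mean = 17.666667 mm
MAD = 1.925926 mm
CU = (1 - 1.925926/17.666667)*100

89.0985 %


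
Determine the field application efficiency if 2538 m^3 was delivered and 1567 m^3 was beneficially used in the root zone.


Ea = V_root / V_field * 100 = 1567 / 2538 * 100 = 61.7415%

61.7415 %


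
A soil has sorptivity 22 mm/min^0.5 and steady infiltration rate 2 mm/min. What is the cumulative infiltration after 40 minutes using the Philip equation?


F = S*sqrt(t) + A*t
F = 22*sqrt(40) + 2*40
F = 22*6.324555 + 80

219.1402 mm


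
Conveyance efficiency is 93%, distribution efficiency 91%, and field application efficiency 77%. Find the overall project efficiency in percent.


Ec = 0.93, Eb = 0.91, Ea = 0.77
E = 0.93 * 0.91 * 0.77 * 100 = 65.1651%

65.1651 %


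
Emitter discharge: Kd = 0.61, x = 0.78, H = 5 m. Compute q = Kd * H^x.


q = Kd * H^x = 0.61 * 5^0.78 = 0.61 * 3.509107

2.1406 L/h


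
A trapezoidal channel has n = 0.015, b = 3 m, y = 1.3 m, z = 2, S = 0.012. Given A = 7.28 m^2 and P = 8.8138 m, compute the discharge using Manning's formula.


R = A/P = 7.28/8.8138 = 0.825977
Q = (1/0.015) * 7.28 * 0.825977^(2/3) * 0.012^0.5

46.8033 m^3/s


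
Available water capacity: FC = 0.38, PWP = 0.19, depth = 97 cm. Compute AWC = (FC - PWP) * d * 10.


AWC = (FC - PWP) * d * 10
AWC = (0.38 - 0.19) * 97 * 10
AWC = 0.1900 * 97 * 10

184.3000 mm


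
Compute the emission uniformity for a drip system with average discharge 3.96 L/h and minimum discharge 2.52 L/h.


EU = (q_min/q_avg)*100 = (2.52/3.96)*100 = 63.6364%

63.6364 %


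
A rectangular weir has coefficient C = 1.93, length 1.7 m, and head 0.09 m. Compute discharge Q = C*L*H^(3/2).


Q = C * L * H^(3/2) = 1.93 * 1.7 * 0.09^1.5 = 1.93 * 1.7 * 0.027000

0.0886 m^3/s


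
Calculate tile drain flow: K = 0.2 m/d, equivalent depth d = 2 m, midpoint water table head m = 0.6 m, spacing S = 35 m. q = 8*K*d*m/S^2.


q = 8*K*d*m/S^2
q = 8*0.2*2*0.6/35^2
q = 1.9200 / 1225

0.0016 m/d


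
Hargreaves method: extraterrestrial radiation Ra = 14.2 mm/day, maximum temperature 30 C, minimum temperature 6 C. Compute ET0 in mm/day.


Tmean = (Tmax + Tmin)/2 = (30 + 6)/2 = 18.0
ET0 = 0.0023 * 14.2 * (18.0 + 17.8) * sqrt(30 - 6)
ET0 = 0.0023 * 14.2 * 35.8 * 4.898979

5.7280 mm/day


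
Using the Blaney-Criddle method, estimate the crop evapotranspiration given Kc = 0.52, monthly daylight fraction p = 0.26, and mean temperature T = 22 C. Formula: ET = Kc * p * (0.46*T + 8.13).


ET = Kc * p * (0.46*T + 8.13)
ET = 0.52 * 0.26 * (0.46*22 + 8.13)
ET = 0.52 * 0.26 * 18.2500

2.4674 mm/day


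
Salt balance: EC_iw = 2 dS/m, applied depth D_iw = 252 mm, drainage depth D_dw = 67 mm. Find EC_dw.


EC_dw = EC_iw * D_iw / D_dw
EC_dw = 2 * 252 / 67
EC_dw = 504 / 67

7.5224 dS/m


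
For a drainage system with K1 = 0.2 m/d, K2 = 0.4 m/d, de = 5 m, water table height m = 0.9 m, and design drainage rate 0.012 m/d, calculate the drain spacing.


S^2 = 8*K2*de*m/q + 4*K1*m^2/q
S^2 = 8*0.4*5*0.9/0.012 + 4*0.2*0.9^2/0.012
S = sqrt(1254.0000)

35.4119 m


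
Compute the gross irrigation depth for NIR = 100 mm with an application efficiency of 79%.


Ea = 79% = 0.79
GID = NIR / Ea = 100 / 0.79 = 126.5823 mm

126.5823 mm


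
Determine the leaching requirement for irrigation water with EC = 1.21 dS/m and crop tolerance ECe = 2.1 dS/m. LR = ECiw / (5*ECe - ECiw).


LR = ECiw / (5*ECe - ECiw)
LR = 1.21 / (5*2.1 - 1.21)
LR = 1.21 / 9.2900

0.1302


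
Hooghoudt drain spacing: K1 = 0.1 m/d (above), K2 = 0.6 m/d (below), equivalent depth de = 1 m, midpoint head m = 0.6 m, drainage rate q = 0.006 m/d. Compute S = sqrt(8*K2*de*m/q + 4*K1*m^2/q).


S^2 = 8*K2*de*m/q + 4*K1*m^2/q
S^2 = 8*0.6*1*0.6/0.006 + 4*0.1*0.6^2/0.006
S = sqrt(504.0000)

22.4499 m


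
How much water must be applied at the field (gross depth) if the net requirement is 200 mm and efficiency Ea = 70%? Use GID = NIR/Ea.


Ea = 70% = 0.7
GID = NIR / Ea = 200 / 0.7 = 285.7143 mm

285.7143 mm


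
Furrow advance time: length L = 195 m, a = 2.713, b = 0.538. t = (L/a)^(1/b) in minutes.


t = (L/a)^(1/b)
t = (195/2.713)^(1/0.538)
t = 71.876152^(1/0.538)

2824.2371 min


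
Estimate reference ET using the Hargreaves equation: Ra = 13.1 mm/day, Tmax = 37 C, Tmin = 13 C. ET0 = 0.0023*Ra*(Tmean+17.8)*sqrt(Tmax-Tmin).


Tmean = (Tmax + Tmin)/2 = (37 + 13)/2 = 25.0
ET0 = 0.0023 * 13.1 * (25.0 + 17.8) * sqrt(37 - 13)
ET0 = 0.0023 * 13.1 * 42.8 * 4.898979

6.3175 mm/day


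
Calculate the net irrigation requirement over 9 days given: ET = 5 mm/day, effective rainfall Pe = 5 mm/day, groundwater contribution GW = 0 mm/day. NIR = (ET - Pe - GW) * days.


Daily deficit = ET - Pe - GW = 5 - 5 - 0 = 0 mm/day
NIR = 0 * 9 = 0 mm

0 mm


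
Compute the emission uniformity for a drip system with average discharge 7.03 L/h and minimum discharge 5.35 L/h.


EU = (q_min/q_avg)*100 = (5.35/7.03)*100 = 76.1024%

76.1024 %


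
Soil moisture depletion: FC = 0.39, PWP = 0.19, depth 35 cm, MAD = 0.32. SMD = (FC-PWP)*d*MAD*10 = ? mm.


SMD = (FC - PWP) * d * MAD * 10
SMD = (0.39 - 0.19) * 35 * 0.32 * 10
SMD = 0.2000 * 35 * 0.32 * 10

22.4000 mm


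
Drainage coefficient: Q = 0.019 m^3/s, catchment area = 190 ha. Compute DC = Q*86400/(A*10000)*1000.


DC = Q * 86400 / (A * 10000) * 1000
DC = 0.019 * 86400 / (190 * 10000) * 1000
DC = 1641600.0000 / 1900000

0.8640 mm/day


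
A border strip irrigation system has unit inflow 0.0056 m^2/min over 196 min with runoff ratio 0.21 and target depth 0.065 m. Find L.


L = q*t/((1+r)*Z)
L = 0.0056*196/((1+0.21)*0.065)
L = 1.0976/0.07865

13.9555 m


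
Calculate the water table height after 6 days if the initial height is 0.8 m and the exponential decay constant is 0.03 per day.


m = m0 * exp(-k*t)
m = 0.8 * exp(-0.03 * 6)
m = 0.8 * exp(-0.1800)

0.6682 m
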